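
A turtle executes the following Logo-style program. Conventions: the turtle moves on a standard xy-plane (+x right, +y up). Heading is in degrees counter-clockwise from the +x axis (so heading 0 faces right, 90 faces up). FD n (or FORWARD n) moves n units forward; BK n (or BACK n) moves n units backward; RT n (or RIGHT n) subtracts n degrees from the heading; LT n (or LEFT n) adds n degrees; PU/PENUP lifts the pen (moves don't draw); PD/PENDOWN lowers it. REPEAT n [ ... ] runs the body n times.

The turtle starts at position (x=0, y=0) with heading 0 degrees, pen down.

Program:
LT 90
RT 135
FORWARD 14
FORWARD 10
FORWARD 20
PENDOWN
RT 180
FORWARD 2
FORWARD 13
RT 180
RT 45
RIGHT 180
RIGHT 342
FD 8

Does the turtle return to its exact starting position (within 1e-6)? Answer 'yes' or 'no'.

Executing turtle program step by step:
Start: pos=(0,0), heading=0, pen down
LT 90: heading 0 -> 90
RT 135: heading 90 -> 315
FD 14: (0,0) -> (9.899,-9.899) [heading=315, draw]
FD 10: (9.899,-9.899) -> (16.971,-16.971) [heading=315, draw]
FD 20: (16.971,-16.971) -> (31.113,-31.113) [heading=315, draw]
PD: pen down
RT 180: heading 315 -> 135
FD 2: (31.113,-31.113) -> (29.698,-29.698) [heading=135, draw]
FD 13: (29.698,-29.698) -> (20.506,-20.506) [heading=135, draw]
RT 180: heading 135 -> 315
RT 45: heading 315 -> 270
RT 180: heading 270 -> 90
RT 342: heading 90 -> 108
FD 8: (20.506,-20.506) -> (18.034,-12.898) [heading=108, draw]
Final: pos=(18.034,-12.898), heading=108, 6 segment(s) drawn

Start position: (0, 0)
Final position: (18.034, -12.898)
Distance = 22.171; >= 1e-6 -> NOT closed

Answer: no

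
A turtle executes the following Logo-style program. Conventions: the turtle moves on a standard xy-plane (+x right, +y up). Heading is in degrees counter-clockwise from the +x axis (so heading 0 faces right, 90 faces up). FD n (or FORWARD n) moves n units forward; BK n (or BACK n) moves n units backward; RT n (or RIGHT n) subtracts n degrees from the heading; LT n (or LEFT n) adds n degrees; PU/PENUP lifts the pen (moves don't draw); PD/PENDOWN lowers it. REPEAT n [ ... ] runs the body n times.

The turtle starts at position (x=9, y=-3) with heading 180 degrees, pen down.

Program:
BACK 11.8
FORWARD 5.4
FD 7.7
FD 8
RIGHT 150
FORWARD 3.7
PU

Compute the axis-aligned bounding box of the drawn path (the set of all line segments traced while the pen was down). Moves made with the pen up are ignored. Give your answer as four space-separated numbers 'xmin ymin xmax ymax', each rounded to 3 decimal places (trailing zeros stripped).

Answer: -0.3 -3 20.8 -1.15

Derivation:
Executing turtle program step by step:
Start: pos=(9,-3), heading=180, pen down
BK 11.8: (9,-3) -> (20.8,-3) [heading=180, draw]
FD 5.4: (20.8,-3) -> (15.4,-3) [heading=180, draw]
FD 7.7: (15.4,-3) -> (7.7,-3) [heading=180, draw]
FD 8: (7.7,-3) -> (-0.3,-3) [heading=180, draw]
RT 150: heading 180 -> 30
FD 3.7: (-0.3,-3) -> (2.904,-1.15) [heading=30, draw]
PU: pen up
Final: pos=(2.904,-1.15), heading=30, 5 segment(s) drawn

Segment endpoints: x in {-0.3, 2.904, 7.7, 9, 15.4, 20.8}, y in {-3, -3, -3, -3, -1.15}
xmin=-0.3, ymin=-3, xmax=20.8, ymax=-1.15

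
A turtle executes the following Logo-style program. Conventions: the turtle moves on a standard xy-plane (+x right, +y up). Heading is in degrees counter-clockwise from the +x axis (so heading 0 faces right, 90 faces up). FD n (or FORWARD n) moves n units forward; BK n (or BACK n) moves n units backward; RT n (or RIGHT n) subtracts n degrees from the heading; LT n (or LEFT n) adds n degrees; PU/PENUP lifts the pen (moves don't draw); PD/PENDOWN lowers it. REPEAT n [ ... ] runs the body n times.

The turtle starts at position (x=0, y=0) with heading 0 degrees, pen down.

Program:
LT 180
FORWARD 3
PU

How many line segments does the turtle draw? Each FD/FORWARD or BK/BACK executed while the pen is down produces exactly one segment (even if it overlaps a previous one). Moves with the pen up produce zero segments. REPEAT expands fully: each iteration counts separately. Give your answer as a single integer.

Answer: 1

Derivation:
Executing turtle program step by step:
Start: pos=(0,0), heading=0, pen down
LT 180: heading 0 -> 180
FD 3: (0,0) -> (-3,0) [heading=180, draw]
PU: pen up
Final: pos=(-3,0), heading=180, 1 segment(s) drawn
Segments drawn: 1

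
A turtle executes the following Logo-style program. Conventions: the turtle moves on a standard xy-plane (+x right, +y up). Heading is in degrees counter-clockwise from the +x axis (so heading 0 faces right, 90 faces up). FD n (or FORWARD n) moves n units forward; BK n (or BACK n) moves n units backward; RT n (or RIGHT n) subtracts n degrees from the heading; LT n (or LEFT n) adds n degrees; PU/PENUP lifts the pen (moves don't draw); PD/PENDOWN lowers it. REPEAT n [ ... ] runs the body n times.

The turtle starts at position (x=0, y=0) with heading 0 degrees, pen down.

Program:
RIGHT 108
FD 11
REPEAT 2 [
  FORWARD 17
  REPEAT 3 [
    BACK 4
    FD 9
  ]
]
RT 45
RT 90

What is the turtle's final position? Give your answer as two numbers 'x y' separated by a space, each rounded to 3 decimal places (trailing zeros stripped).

Executing turtle program step by step:
Start: pos=(0,0), heading=0, pen down
RT 108: heading 0 -> 252
FD 11: (0,0) -> (-3.399,-10.462) [heading=252, draw]
REPEAT 2 [
  -- iteration 1/2 --
  FD 17: (-3.399,-10.462) -> (-8.652,-26.63) [heading=252, draw]
  REPEAT 3 [
    -- iteration 1/3 --
    BK 4: (-8.652,-26.63) -> (-7.416,-22.825) [heading=252, draw]
    FD 9: (-7.416,-22.825) -> (-10.198,-31.385) [heading=252, draw]
    -- iteration 2/3 --
    BK 4: (-10.198,-31.385) -> (-8.961,-27.581) [heading=252, draw]
    FD 9: (-8.961,-27.581) -> (-11.743,-36.14) [heading=252, draw]
    -- iteration 3/3 --
    BK 4: (-11.743,-36.14) -> (-10.507,-32.336) [heading=252, draw]
    FD 9: (-10.507,-32.336) -> (-13.288,-40.895) [heading=252, draw]
  ]
  -- iteration 2/2 --
  FD 17: (-13.288,-40.895) -> (-18.541,-57.063) [heading=252, draw]
  REPEAT 3 [
    -- iteration 1/3 --
    BK 4: (-18.541,-57.063) -> (-17.305,-53.259) [heading=252, draw]
    FD 9: (-17.305,-53.259) -> (-20.086,-61.819) [heading=252, draw]
    -- iteration 2/3 --
    BK 4: (-20.086,-61.819) -> (-18.85,-58.014) [heading=252, draw]
    FD 9: (-18.85,-58.014) -> (-21.631,-66.574) [heading=252, draw]
    -- iteration 3/3 --
    BK 4: (-21.631,-66.574) -> (-20.395,-62.77) [heading=252, draw]
    FD 9: (-20.395,-62.77) -> (-23.176,-71.329) [heading=252, draw]
  ]
]
RT 45: heading 252 -> 207
RT 90: heading 207 -> 117
Final: pos=(-23.176,-71.329), heading=117, 15 segment(s) drawn

Answer: -23.176 -71.329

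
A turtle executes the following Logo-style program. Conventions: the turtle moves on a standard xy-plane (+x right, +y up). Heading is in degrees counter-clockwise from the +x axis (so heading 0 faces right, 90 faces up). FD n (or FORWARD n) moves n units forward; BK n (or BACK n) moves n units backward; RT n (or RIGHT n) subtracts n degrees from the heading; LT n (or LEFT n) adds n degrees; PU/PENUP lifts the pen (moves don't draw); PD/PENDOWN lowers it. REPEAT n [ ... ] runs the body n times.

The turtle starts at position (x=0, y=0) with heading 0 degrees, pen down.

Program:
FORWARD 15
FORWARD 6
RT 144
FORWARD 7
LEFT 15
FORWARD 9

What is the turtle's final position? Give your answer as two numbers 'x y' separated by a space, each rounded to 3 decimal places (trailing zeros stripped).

Executing turtle program step by step:
Start: pos=(0,0), heading=0, pen down
FD 15: (0,0) -> (15,0) [heading=0, draw]
FD 6: (15,0) -> (21,0) [heading=0, draw]
RT 144: heading 0 -> 216
FD 7: (21,0) -> (15.337,-4.114) [heading=216, draw]
LT 15: heading 216 -> 231
FD 9: (15.337,-4.114) -> (9.673,-11.109) [heading=231, draw]
Final: pos=(9.673,-11.109), heading=231, 4 segment(s) drawn

Answer: 9.673 -11.109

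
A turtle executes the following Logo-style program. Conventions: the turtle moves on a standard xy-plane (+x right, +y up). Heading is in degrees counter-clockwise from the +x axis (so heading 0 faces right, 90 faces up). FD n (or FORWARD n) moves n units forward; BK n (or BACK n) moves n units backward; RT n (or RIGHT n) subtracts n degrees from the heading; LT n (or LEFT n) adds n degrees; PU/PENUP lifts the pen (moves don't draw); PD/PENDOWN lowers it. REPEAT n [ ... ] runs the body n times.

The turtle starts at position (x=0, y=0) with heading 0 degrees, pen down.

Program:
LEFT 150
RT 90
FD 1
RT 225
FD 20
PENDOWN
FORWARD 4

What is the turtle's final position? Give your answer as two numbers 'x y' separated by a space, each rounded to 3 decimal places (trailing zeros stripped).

Executing turtle program step by step:
Start: pos=(0,0), heading=0, pen down
LT 150: heading 0 -> 150
RT 90: heading 150 -> 60
FD 1: (0,0) -> (0.5,0.866) [heading=60, draw]
RT 225: heading 60 -> 195
FD 20: (0.5,0.866) -> (-18.819,-4.31) [heading=195, draw]
PD: pen down
FD 4: (-18.819,-4.31) -> (-22.682,-5.346) [heading=195, draw]
Final: pos=(-22.682,-5.346), heading=195, 3 segment(s) drawn

Answer: -22.682 -5.346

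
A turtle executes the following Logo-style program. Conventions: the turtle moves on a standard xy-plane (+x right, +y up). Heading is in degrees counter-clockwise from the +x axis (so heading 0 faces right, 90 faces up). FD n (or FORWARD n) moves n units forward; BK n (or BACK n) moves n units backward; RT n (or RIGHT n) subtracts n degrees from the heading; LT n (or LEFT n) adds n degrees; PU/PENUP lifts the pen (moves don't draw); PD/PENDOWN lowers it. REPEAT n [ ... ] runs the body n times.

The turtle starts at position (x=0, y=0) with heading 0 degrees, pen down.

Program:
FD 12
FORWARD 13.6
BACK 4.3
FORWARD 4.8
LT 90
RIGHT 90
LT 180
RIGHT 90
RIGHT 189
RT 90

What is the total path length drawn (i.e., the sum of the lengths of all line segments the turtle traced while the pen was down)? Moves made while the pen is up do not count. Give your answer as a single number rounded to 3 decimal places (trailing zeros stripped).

Executing turtle program step by step:
Start: pos=(0,0), heading=0, pen down
FD 12: (0,0) -> (12,0) [heading=0, draw]
FD 13.6: (12,0) -> (25.6,0) [heading=0, draw]
BK 4.3: (25.6,0) -> (21.3,0) [heading=0, draw]
FD 4.8: (21.3,0) -> (26.1,0) [heading=0, draw]
LT 90: heading 0 -> 90
RT 90: heading 90 -> 0
LT 180: heading 0 -> 180
RT 90: heading 180 -> 90
RT 189: heading 90 -> 261
RT 90: heading 261 -> 171
Final: pos=(26.1,0), heading=171, 4 segment(s) drawn

Segment lengths:
  seg 1: (0,0) -> (12,0), length = 12
  seg 2: (12,0) -> (25.6,0), length = 13.6
  seg 3: (25.6,0) -> (21.3,0), length = 4.3
  seg 4: (21.3,0) -> (26.1,0), length = 4.8
Total = 34.7

Answer: 34.7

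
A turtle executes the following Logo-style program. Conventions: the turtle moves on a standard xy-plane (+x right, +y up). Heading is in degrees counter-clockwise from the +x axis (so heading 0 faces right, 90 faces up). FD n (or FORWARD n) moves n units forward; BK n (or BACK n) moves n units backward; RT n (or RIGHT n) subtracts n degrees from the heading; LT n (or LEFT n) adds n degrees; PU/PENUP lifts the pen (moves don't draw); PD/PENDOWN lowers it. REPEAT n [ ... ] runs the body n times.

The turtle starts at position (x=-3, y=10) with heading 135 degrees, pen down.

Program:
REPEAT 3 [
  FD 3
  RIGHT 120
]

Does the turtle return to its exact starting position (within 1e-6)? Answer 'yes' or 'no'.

Answer: yes

Derivation:
Executing turtle program step by step:
Start: pos=(-3,10), heading=135, pen down
REPEAT 3 [
  -- iteration 1/3 --
  FD 3: (-3,10) -> (-5.121,12.121) [heading=135, draw]
  RT 120: heading 135 -> 15
  -- iteration 2/3 --
  FD 3: (-5.121,12.121) -> (-2.224,12.898) [heading=15, draw]
  RT 120: heading 15 -> 255
  -- iteration 3/3 --
  FD 3: (-2.224,12.898) -> (-3,10) [heading=255, draw]
  RT 120: heading 255 -> 135
]
Final: pos=(-3,10), heading=135, 3 segment(s) drawn

Start position: (-3, 10)
Final position: (-3, 10)
Distance = 0; < 1e-6 -> CLOSED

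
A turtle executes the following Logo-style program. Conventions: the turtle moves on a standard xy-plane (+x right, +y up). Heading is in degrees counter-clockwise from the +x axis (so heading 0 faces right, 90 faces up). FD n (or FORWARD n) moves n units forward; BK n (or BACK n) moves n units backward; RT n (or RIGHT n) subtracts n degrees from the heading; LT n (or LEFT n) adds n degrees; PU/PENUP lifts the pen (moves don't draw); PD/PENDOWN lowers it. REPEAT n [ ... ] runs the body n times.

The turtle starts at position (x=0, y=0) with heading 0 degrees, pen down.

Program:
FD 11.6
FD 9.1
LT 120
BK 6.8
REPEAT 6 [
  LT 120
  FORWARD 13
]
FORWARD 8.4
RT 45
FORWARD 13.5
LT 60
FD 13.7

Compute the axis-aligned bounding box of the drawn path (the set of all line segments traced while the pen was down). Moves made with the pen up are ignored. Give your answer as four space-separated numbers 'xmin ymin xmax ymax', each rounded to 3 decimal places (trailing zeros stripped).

Answer: 0 -17.147 30.6 24.113

Derivation:
Executing turtle program step by step:
Start: pos=(0,0), heading=0, pen down
FD 11.6: (0,0) -> (11.6,0) [heading=0, draw]
FD 9.1: (11.6,0) -> (20.7,0) [heading=0, draw]
LT 120: heading 0 -> 120
BK 6.8: (20.7,0) -> (24.1,-5.889) [heading=120, draw]
REPEAT 6 [
  -- iteration 1/6 --
  LT 120: heading 120 -> 240
  FD 13: (24.1,-5.889) -> (17.6,-17.147) [heading=240, draw]
  -- iteration 2/6 --
  LT 120: heading 240 -> 0
  FD 13: (17.6,-17.147) -> (30.6,-17.147) [heading=0, draw]
  -- iteration 3/6 --
  LT 120: heading 0 -> 120
  FD 13: (30.6,-17.147) -> (24.1,-5.889) [heading=120, draw]
  -- iteration 4/6 --
  LT 120: heading 120 -> 240
  FD 13: (24.1,-5.889) -> (17.6,-17.147) [heading=240, draw]
  -- iteration 5/6 --
  LT 120: heading 240 -> 0
  FD 13: (17.6,-17.147) -> (30.6,-17.147) [heading=0, draw]
  -- iteration 6/6 --
  LT 120: heading 0 -> 120
  FD 13: (30.6,-17.147) -> (24.1,-5.889) [heading=120, draw]
]
FD 8.4: (24.1,-5.889) -> (19.9,1.386) [heading=120, draw]
RT 45: heading 120 -> 75
FD 13.5: (19.9,1.386) -> (23.394,14.426) [heading=75, draw]
LT 60: heading 75 -> 135
FD 13.7: (23.394,14.426) -> (13.707,24.113) [heading=135, draw]
Final: pos=(13.707,24.113), heading=135, 12 segment(s) drawn

Segment endpoints: x in {0, 11.6, 13.707, 17.6, 17.6, 19.9, 20.7, 23.394, 24.1, 24.1, 24.1, 30.6, 30.6}, y in {-17.147, -17.147, -17.147, -5.889, -5.889, -5.889, 0, 1.386, 14.426, 24.113}
xmin=0, ymin=-17.147, xmax=30.6, ymax=24.113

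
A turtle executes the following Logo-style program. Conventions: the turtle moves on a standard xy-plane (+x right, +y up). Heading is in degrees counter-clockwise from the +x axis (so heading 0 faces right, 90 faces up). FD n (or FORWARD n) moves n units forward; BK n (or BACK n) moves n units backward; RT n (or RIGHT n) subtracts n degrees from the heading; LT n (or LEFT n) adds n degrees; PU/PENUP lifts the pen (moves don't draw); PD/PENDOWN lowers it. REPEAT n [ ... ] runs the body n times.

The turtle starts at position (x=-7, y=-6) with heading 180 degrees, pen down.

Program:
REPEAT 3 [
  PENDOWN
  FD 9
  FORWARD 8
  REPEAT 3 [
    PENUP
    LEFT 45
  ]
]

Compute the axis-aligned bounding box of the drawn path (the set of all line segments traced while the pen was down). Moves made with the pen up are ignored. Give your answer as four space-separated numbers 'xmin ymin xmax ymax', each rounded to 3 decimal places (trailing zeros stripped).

Answer: -24 -18.021 -7 -1.021

Derivation:
Executing turtle program step by step:
Start: pos=(-7,-6), heading=180, pen down
REPEAT 3 [
  -- iteration 1/3 --
  PD: pen down
  FD 9: (-7,-6) -> (-16,-6) [heading=180, draw]
  FD 8: (-16,-6) -> (-24,-6) [heading=180, draw]
  REPEAT 3 [
    -- iteration 1/3 --
    PU: pen up
    LT 45: heading 180 -> 225
    -- iteration 2/3 --
    PU: pen up
    LT 45: heading 225 -> 270
    -- iteration 3/3 --
    PU: pen up
    LT 45: heading 270 -> 315
  ]
  -- iteration 2/3 --
  PD: pen down
  FD 9: (-24,-6) -> (-17.636,-12.364) [heading=315, draw]
  FD 8: (-17.636,-12.364) -> (-11.979,-18.021) [heading=315, draw]
  REPEAT 3 [
    -- iteration 1/3 --
    PU: pen up
    LT 45: heading 315 -> 0
    -- iteration 2/3 --
    PU: pen up
    LT 45: heading 0 -> 45
    -- iteration 3/3 --
    PU: pen up
    LT 45: heading 45 -> 90
  ]
  -- iteration 3/3 --
  PD: pen down
  FD 9: (-11.979,-18.021) -> (-11.979,-9.021) [heading=90, draw]
  FD 8: (-11.979,-9.021) -> (-11.979,-1.021) [heading=90, draw]
  REPEAT 3 [
    -- iteration 1/3 --
    PU: pen up
    LT 45: heading 90 -> 135
    -- iteration 2/3 --
    PU: pen up
    LT 45: heading 135 -> 180
    -- iteration 3/3 --
    PU: pen up
    LT 45: heading 180 -> 225
  ]
]
Final: pos=(-11.979,-1.021), heading=225, 6 segment(s) drawn

Segment endpoints: x in {-24, -17.636, -16, -11.979, -11.979, -11.979, -7}, y in {-18.021, -12.364, -9.021, -6, -6, -6, -1.021}
xmin=-24, ymin=-18.021, xmax=-7, ymax=-1.021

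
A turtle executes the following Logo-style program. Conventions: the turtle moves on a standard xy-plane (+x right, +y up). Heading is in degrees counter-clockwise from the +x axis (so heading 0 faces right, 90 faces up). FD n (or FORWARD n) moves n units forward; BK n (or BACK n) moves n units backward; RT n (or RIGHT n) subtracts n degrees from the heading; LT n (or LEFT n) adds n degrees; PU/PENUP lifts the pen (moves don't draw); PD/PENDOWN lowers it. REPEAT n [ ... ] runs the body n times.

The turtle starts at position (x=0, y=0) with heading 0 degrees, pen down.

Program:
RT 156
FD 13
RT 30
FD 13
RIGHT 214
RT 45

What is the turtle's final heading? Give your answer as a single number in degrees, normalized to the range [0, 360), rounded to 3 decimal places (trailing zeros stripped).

Answer: 275

Derivation:
Executing turtle program step by step:
Start: pos=(0,0), heading=0, pen down
RT 156: heading 0 -> 204
FD 13: (0,0) -> (-11.876,-5.288) [heading=204, draw]
RT 30: heading 204 -> 174
FD 13: (-11.876,-5.288) -> (-24.805,-3.929) [heading=174, draw]
RT 214: heading 174 -> 320
RT 45: heading 320 -> 275
Final: pos=(-24.805,-3.929), heading=275, 2 segment(s) drawn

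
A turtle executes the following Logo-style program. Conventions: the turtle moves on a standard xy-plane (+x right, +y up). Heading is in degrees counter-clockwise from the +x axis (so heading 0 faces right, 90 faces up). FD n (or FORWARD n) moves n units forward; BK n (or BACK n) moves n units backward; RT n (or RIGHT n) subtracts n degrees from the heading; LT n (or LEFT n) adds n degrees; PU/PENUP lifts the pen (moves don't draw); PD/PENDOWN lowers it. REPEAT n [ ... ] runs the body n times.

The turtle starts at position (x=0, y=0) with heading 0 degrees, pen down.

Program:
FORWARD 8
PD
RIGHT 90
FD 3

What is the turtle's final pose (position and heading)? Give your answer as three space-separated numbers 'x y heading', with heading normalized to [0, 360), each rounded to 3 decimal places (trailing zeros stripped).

Answer: 8 -3 270

Derivation:
Executing turtle program step by step:
Start: pos=(0,0), heading=0, pen down
FD 8: (0,0) -> (8,0) [heading=0, draw]
PD: pen down
RT 90: heading 0 -> 270
FD 3: (8,0) -> (8,-3) [heading=270, draw]
Final: pos=(8,-3), heading=270, 2 segment(s) drawn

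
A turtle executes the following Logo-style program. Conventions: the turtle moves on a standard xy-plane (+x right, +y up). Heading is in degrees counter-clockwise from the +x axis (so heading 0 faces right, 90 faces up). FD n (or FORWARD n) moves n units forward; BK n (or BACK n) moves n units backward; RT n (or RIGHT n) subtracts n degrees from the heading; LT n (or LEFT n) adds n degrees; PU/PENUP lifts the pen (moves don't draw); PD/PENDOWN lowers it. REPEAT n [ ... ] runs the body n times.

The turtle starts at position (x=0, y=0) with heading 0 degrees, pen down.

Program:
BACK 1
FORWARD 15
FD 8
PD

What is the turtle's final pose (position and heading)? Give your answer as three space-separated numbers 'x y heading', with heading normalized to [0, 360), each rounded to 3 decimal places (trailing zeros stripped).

Executing turtle program step by step:
Start: pos=(0,0), heading=0, pen down
BK 1: (0,0) -> (-1,0) [heading=0, draw]
FD 15: (-1,0) -> (14,0) [heading=0, draw]
FD 8: (14,0) -> (22,0) [heading=0, draw]
PD: pen down
Final: pos=(22,0), heading=0, 3 segment(s) drawn

Answer: 22 0 0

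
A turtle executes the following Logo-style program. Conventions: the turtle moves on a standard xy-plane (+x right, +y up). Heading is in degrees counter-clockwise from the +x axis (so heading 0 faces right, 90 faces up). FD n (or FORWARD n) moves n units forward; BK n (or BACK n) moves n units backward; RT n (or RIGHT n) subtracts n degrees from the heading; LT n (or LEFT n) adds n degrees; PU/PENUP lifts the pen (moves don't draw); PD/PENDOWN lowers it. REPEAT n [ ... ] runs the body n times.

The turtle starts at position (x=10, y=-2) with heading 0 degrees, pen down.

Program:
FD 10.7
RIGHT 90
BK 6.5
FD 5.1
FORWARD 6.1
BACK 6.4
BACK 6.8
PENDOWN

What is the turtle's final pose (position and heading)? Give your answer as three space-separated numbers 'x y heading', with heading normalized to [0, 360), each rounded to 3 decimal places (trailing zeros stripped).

Answer: 20.7 6.5 270

Derivation:
Executing turtle program step by step:
Start: pos=(10,-2), heading=0, pen down
FD 10.7: (10,-2) -> (20.7,-2) [heading=0, draw]
RT 90: heading 0 -> 270
BK 6.5: (20.7,-2) -> (20.7,4.5) [heading=270, draw]
FD 5.1: (20.7,4.5) -> (20.7,-0.6) [heading=270, draw]
FD 6.1: (20.7,-0.6) -> (20.7,-6.7) [heading=270, draw]
BK 6.4: (20.7,-6.7) -> (20.7,-0.3) [heading=270, draw]
BK 6.8: (20.7,-0.3) -> (20.7,6.5) [heading=270, draw]
PD: pen down
Final: pos=(20.7,6.5), heading=270, 6 segment(s) drawn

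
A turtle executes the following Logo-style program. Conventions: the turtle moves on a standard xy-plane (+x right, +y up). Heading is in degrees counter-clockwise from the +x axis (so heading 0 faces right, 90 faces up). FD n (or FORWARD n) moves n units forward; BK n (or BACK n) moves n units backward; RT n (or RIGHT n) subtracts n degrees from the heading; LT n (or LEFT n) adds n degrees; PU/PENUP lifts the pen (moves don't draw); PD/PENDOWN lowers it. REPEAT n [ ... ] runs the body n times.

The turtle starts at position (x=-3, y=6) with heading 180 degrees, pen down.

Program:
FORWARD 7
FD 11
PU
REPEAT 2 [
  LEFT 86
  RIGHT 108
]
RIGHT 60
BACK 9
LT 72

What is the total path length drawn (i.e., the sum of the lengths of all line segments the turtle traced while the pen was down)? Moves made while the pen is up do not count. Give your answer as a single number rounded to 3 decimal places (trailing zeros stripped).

Answer: 18

Derivation:
Executing turtle program step by step:
Start: pos=(-3,6), heading=180, pen down
FD 7: (-3,6) -> (-10,6) [heading=180, draw]
FD 11: (-10,6) -> (-21,6) [heading=180, draw]
PU: pen up
REPEAT 2 [
  -- iteration 1/2 --
  LT 86: heading 180 -> 266
  RT 108: heading 266 -> 158
  -- iteration 2/2 --
  LT 86: heading 158 -> 244
  RT 108: heading 244 -> 136
]
RT 60: heading 136 -> 76
BK 9: (-21,6) -> (-23.177,-2.733) [heading=76, move]
LT 72: heading 76 -> 148
Final: pos=(-23.177,-2.733), heading=148, 2 segment(s) drawn

Segment lengths:
  seg 1: (-3,6) -> (-10,6), length = 7
  seg 2: (-10,6) -> (-21,6), length = 11
Total = 18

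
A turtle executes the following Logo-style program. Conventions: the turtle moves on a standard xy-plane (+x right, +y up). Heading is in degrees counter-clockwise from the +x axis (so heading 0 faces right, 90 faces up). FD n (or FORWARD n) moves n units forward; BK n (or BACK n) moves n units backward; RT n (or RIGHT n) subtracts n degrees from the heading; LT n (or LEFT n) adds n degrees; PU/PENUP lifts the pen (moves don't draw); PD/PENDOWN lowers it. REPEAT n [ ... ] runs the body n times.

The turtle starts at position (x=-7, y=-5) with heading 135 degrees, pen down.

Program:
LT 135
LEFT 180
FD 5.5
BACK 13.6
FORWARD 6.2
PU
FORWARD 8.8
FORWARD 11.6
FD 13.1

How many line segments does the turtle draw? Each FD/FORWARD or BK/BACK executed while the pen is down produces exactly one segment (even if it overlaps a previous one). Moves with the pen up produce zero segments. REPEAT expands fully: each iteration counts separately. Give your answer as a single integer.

Executing turtle program step by step:
Start: pos=(-7,-5), heading=135, pen down
LT 135: heading 135 -> 270
LT 180: heading 270 -> 90
FD 5.5: (-7,-5) -> (-7,0.5) [heading=90, draw]
BK 13.6: (-7,0.5) -> (-7,-13.1) [heading=90, draw]
FD 6.2: (-7,-13.1) -> (-7,-6.9) [heading=90, draw]
PU: pen up
FD 8.8: (-7,-6.9) -> (-7,1.9) [heading=90, move]
FD 11.6: (-7,1.9) -> (-7,13.5) [heading=90, move]
FD 13.1: (-7,13.5) -> (-7,26.6) [heading=90, move]
Final: pos=(-7,26.6), heading=90, 3 segment(s) drawn
Segments drawn: 3

Answer: 3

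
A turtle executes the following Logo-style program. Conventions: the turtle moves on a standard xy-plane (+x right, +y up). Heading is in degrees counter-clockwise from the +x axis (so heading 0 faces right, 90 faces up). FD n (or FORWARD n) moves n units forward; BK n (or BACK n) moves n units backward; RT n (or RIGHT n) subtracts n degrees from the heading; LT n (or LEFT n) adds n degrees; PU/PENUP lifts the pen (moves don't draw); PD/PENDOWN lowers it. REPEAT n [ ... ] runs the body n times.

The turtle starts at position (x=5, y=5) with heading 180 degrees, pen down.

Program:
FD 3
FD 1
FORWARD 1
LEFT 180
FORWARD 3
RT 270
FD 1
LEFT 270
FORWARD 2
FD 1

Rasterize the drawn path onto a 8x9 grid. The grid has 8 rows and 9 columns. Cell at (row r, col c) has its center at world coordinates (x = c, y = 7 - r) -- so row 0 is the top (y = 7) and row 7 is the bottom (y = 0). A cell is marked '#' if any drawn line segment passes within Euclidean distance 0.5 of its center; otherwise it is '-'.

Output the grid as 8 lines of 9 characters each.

Answer: ---------
---####--
######---
---------
---------
---------
---------
---------

Derivation:
Segment 0: (5,5) -> (2,5)
Segment 1: (2,5) -> (1,5)
Segment 2: (1,5) -> (0,5)
Segment 3: (0,5) -> (3,5)
Segment 4: (3,5) -> (3,6)
Segment 5: (3,6) -> (5,6)
Segment 6: (5,6) -> (6,6)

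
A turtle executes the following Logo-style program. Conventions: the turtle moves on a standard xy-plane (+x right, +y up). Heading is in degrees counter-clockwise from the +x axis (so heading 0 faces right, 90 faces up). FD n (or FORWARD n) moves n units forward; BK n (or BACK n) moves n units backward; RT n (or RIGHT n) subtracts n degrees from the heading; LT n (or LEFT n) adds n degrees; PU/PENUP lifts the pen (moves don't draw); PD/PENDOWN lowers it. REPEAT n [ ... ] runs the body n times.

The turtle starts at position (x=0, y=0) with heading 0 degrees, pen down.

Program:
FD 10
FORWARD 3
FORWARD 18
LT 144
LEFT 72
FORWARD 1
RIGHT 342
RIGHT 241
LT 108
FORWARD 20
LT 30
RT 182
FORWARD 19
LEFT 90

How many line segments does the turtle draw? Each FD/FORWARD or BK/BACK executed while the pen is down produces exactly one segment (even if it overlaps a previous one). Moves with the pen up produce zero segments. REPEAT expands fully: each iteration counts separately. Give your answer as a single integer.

Executing turtle program step by step:
Start: pos=(0,0), heading=0, pen down
FD 10: (0,0) -> (10,0) [heading=0, draw]
FD 3: (10,0) -> (13,0) [heading=0, draw]
FD 18: (13,0) -> (31,0) [heading=0, draw]
LT 144: heading 0 -> 144
LT 72: heading 144 -> 216
FD 1: (31,0) -> (30.191,-0.588) [heading=216, draw]
RT 342: heading 216 -> 234
RT 241: heading 234 -> 353
LT 108: heading 353 -> 101
FD 20: (30.191,-0.588) -> (26.375,19.045) [heading=101, draw]
LT 30: heading 101 -> 131
RT 182: heading 131 -> 309
FD 19: (26.375,19.045) -> (38.332,4.279) [heading=309, draw]
LT 90: heading 309 -> 39
Final: pos=(38.332,4.279), heading=39, 6 segment(s) drawn
Segments drawn: 6

Answer: 6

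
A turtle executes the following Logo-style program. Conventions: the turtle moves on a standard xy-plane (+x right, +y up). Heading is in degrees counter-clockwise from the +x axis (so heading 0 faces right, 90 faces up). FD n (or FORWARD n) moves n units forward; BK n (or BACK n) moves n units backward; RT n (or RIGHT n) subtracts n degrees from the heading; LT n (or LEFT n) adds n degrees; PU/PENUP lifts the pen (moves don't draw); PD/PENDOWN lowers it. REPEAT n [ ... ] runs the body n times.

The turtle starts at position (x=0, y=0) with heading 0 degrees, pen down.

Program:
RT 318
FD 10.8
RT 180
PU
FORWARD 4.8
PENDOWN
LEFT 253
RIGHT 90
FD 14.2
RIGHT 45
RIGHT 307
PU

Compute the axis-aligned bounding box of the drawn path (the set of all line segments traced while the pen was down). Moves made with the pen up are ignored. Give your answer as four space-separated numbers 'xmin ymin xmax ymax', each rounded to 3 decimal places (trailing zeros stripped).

Executing turtle program step by step:
Start: pos=(0,0), heading=0, pen down
RT 318: heading 0 -> 42
FD 10.8: (0,0) -> (8.026,7.227) [heading=42, draw]
RT 180: heading 42 -> 222
PU: pen up
FD 4.8: (8.026,7.227) -> (4.459,4.015) [heading=222, move]
PD: pen down
LT 253: heading 222 -> 115
RT 90: heading 115 -> 25
FD 14.2: (4.459,4.015) -> (17.328,10.016) [heading=25, draw]
RT 45: heading 25 -> 340
RT 307: heading 340 -> 33
PU: pen up
Final: pos=(17.328,10.016), heading=33, 2 segment(s) drawn

Segment endpoints: x in {0, 4.459, 8.026, 17.328}, y in {0, 4.015, 7.227, 10.016}
xmin=0, ymin=0, xmax=17.328, ymax=10.016

Answer: 0 0 17.328 10.016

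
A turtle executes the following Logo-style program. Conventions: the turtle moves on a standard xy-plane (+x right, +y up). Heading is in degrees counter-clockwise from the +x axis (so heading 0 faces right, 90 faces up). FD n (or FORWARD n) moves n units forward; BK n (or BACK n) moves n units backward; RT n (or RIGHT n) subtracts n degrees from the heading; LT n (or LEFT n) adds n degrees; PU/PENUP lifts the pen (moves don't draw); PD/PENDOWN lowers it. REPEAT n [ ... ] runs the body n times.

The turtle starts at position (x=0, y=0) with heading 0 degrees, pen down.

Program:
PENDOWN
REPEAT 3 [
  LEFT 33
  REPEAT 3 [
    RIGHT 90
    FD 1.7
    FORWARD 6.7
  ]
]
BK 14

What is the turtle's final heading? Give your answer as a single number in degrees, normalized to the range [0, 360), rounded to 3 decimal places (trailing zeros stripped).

Answer: 9

Derivation:
Executing turtle program step by step:
Start: pos=(0,0), heading=0, pen down
PD: pen down
REPEAT 3 [
  -- iteration 1/3 --
  LT 33: heading 0 -> 33
  REPEAT 3 [
    -- iteration 1/3 --
    RT 90: heading 33 -> 303
    FD 1.7: (0,0) -> (0.926,-1.426) [heading=303, draw]
    FD 6.7: (0.926,-1.426) -> (4.575,-7.045) [heading=303, draw]
    -- iteration 2/3 --
    RT 90: heading 303 -> 213
    FD 1.7: (4.575,-7.045) -> (3.149,-7.971) [heading=213, draw]
    FD 6.7: (3.149,-7.971) -> (-2.47,-11.62) [heading=213, draw]
    -- iteration 3/3 --
    RT 90: heading 213 -> 123
    FD 1.7: (-2.47,-11.62) -> (-3.396,-10.194) [heading=123, draw]
    FD 6.7: (-3.396,-10.194) -> (-7.045,-4.575) [heading=123, draw]
  ]
  -- iteration 2/3 --
  LT 33: heading 123 -> 156
  REPEAT 3 [
    -- iteration 1/3 --
    RT 90: heading 156 -> 66
    FD 1.7: (-7.045,-4.575) -> (-6.353,-3.022) [heading=66, draw]
    FD 6.7: (-6.353,-3.022) -> (-3.628,3.099) [heading=66, draw]
    -- iteration 2/3 --
    RT 90: heading 66 -> 336
    FD 1.7: (-3.628,3.099) -> (-2.075,2.407) [heading=336, draw]
    FD 6.7: (-2.075,2.407) -> (4.046,-0.318) [heading=336, draw]
    -- iteration 3/3 --
    RT 90: heading 336 -> 246
    FD 1.7: (4.046,-0.318) -> (3.354,-1.871) [heading=246, draw]
    FD 6.7: (3.354,-1.871) -> (0.629,-7.992) [heading=246, draw]
  ]
  -- iteration 3/3 --
  LT 33: heading 246 -> 279
  REPEAT 3 [
    -- iteration 1/3 --
    RT 90: heading 279 -> 189
    FD 1.7: (0.629,-7.992) -> (-1.05,-8.257) [heading=189, draw]
    FD 6.7: (-1.05,-8.257) -> (-7.668,-9.306) [heading=189, draw]
    -- iteration 2/3 --
    RT 90: heading 189 -> 99
    FD 1.7: (-7.668,-9.306) -> (-7.934,-7.627) [heading=99, draw]
    FD 6.7: (-7.934,-7.627) -> (-8.982,-1.009) [heading=99, draw]
    -- iteration 3/3 --
    RT 90: heading 99 -> 9
    FD 1.7: (-8.982,-1.009) -> (-7.303,-0.743) [heading=9, draw]
    FD 6.7: (-7.303,-0.743) -> (-0.685,0.305) [heading=9, draw]
  ]
]
BK 14: (-0.685,0.305) -> (-14.513,-1.885) [heading=9, draw]
Final: pos=(-14.513,-1.885), heading=9, 19 segment(s) drawn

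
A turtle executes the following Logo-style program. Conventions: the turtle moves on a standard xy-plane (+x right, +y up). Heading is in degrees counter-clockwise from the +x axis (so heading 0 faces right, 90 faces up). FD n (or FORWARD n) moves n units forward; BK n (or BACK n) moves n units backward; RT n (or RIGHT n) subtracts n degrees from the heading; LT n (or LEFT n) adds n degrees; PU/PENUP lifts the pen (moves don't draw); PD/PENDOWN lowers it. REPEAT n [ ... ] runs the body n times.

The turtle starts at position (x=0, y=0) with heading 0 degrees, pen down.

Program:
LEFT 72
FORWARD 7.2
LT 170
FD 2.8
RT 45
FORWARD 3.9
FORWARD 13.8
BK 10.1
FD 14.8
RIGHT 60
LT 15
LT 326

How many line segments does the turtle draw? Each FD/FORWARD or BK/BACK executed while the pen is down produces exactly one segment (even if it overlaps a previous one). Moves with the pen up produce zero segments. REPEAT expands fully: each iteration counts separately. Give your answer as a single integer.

Executing turtle program step by step:
Start: pos=(0,0), heading=0, pen down
LT 72: heading 0 -> 72
FD 7.2: (0,0) -> (2.225,6.848) [heading=72, draw]
LT 170: heading 72 -> 242
FD 2.8: (2.225,6.848) -> (0.91,4.375) [heading=242, draw]
RT 45: heading 242 -> 197
FD 3.9: (0.91,4.375) -> (-2.819,3.235) [heading=197, draw]
FD 13.8: (-2.819,3.235) -> (-16.016,-0.8) [heading=197, draw]
BK 10.1: (-16.016,-0.8) -> (-6.358,2.153) [heading=197, draw]
FD 14.8: (-6.358,2.153) -> (-20.511,-2.174) [heading=197, draw]
RT 60: heading 197 -> 137
LT 15: heading 137 -> 152
LT 326: heading 152 -> 118
Final: pos=(-20.511,-2.174), heading=118, 6 segment(s) drawn
Segments drawn: 6

Answer: 6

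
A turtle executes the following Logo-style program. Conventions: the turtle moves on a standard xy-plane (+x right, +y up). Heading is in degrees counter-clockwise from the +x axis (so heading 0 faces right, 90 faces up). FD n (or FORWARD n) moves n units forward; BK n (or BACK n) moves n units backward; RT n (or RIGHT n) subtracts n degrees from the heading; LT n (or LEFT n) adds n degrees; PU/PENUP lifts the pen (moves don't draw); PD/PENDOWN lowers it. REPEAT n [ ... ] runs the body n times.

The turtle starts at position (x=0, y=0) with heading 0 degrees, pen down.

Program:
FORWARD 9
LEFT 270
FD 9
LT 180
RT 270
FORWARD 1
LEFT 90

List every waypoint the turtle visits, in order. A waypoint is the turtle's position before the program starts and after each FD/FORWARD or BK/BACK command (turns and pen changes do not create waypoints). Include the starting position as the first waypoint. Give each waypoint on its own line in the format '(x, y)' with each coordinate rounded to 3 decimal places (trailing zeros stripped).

Executing turtle program step by step:
Start: pos=(0,0), heading=0, pen down
FD 9: (0,0) -> (9,0) [heading=0, draw]
LT 270: heading 0 -> 270
FD 9: (9,0) -> (9,-9) [heading=270, draw]
LT 180: heading 270 -> 90
RT 270: heading 90 -> 180
FD 1: (9,-9) -> (8,-9) [heading=180, draw]
LT 90: heading 180 -> 270
Final: pos=(8,-9), heading=270, 3 segment(s) drawn
Waypoints (4 total):
(0, 0)
(9, 0)
(9, -9)
(8, -9)

Answer: (0, 0)
(9, 0)
(9, -9)
(8, -9)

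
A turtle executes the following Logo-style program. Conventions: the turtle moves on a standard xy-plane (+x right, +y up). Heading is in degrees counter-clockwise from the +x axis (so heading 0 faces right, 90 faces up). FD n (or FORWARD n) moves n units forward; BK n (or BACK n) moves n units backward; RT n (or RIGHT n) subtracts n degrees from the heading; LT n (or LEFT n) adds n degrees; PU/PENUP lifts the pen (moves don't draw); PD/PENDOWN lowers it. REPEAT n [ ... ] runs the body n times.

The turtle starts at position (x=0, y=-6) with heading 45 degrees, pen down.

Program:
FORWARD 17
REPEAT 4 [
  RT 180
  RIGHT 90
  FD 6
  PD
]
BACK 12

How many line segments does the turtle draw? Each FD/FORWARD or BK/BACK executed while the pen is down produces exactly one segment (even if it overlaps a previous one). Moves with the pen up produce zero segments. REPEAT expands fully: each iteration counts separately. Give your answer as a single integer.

Answer: 6

Derivation:
Executing turtle program step by step:
Start: pos=(0,-6), heading=45, pen down
FD 17: (0,-6) -> (12.021,6.021) [heading=45, draw]
REPEAT 4 [
  -- iteration 1/4 --
  RT 180: heading 45 -> 225
  RT 90: heading 225 -> 135
  FD 6: (12.021,6.021) -> (7.778,10.263) [heading=135, draw]
  PD: pen down
  -- iteration 2/4 --
  RT 180: heading 135 -> 315
  RT 90: heading 315 -> 225
  FD 6: (7.778,10.263) -> (3.536,6.021) [heading=225, draw]
  PD: pen down
  -- iteration 3/4 --
  RT 180: heading 225 -> 45
  RT 90: heading 45 -> 315
  FD 6: (3.536,6.021) -> (7.778,1.778) [heading=315, draw]
  PD: pen down
  -- iteration 4/4 --
  RT 180: heading 315 -> 135
  RT 90: heading 135 -> 45
  FD 6: (7.778,1.778) -> (12.021,6.021) [heading=45, draw]
  PD: pen down
]
BK 12: (12.021,6.021) -> (3.536,-2.464) [heading=45, draw]
Final: pos=(3.536,-2.464), heading=45, 6 segment(s) drawn
Segments drawn: 6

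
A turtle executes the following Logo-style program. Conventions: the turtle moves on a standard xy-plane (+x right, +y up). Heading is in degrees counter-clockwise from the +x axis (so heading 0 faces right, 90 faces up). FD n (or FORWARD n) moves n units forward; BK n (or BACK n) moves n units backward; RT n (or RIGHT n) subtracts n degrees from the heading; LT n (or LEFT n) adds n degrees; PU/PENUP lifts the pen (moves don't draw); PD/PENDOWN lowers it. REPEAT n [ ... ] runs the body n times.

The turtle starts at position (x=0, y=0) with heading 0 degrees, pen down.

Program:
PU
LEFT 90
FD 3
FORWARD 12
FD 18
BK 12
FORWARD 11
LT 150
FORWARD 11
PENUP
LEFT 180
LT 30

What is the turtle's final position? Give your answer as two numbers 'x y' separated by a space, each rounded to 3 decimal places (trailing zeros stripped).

Executing turtle program step by step:
Start: pos=(0,0), heading=0, pen down
PU: pen up
LT 90: heading 0 -> 90
FD 3: (0,0) -> (0,3) [heading=90, move]
FD 12: (0,3) -> (0,15) [heading=90, move]
FD 18: (0,15) -> (0,33) [heading=90, move]
BK 12: (0,33) -> (0,21) [heading=90, move]
FD 11: (0,21) -> (0,32) [heading=90, move]
LT 150: heading 90 -> 240
FD 11: (0,32) -> (-5.5,22.474) [heading=240, move]
PU: pen up
LT 180: heading 240 -> 60
LT 30: heading 60 -> 90
Final: pos=(-5.5,22.474), heading=90, 0 segment(s) drawn

Answer: -5.5 22.474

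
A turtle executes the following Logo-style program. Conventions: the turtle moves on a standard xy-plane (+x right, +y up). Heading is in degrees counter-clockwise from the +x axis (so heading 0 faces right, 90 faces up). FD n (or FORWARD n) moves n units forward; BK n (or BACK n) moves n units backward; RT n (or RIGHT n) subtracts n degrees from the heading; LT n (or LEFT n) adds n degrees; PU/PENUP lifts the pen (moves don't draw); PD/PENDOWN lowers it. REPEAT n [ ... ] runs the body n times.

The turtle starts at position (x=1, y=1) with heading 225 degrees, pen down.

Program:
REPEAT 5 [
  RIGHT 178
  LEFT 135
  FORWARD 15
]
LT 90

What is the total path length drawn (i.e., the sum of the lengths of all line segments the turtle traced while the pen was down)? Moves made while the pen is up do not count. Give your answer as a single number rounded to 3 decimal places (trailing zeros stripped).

Answer: 75

Derivation:
Executing turtle program step by step:
Start: pos=(1,1), heading=225, pen down
REPEAT 5 [
  -- iteration 1/5 --
  RT 178: heading 225 -> 47
  LT 135: heading 47 -> 182
  FD 15: (1,1) -> (-13.991,0.477) [heading=182, draw]
  -- iteration 2/5 --
  RT 178: heading 182 -> 4
  LT 135: heading 4 -> 139
  FD 15: (-13.991,0.477) -> (-25.312,10.317) [heading=139, draw]
  -- iteration 3/5 --
  RT 178: heading 139 -> 321
  LT 135: heading 321 -> 96
  FD 15: (-25.312,10.317) -> (-26.879,25.235) [heading=96, draw]
  -- iteration 4/5 --
  RT 178: heading 96 -> 278
  LT 135: heading 278 -> 53
  FD 15: (-26.879,25.235) -> (-17.852,37.215) [heading=53, draw]
  -- iteration 5/5 --
  RT 178: heading 53 -> 235
  LT 135: heading 235 -> 10
  FD 15: (-17.852,37.215) -> (-3.08,39.819) [heading=10, draw]
]
LT 90: heading 10 -> 100
Final: pos=(-3.08,39.819), heading=100, 5 segment(s) drawn

Segment lengths:
  seg 1: (1,1) -> (-13.991,0.477), length = 15
  seg 2: (-13.991,0.477) -> (-25.312,10.317), length = 15
  seg 3: (-25.312,10.317) -> (-26.879,25.235), length = 15
  seg 4: (-26.879,25.235) -> (-17.852,37.215), length = 15
  seg 5: (-17.852,37.215) -> (-3.08,39.819), length = 15
Total = 75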